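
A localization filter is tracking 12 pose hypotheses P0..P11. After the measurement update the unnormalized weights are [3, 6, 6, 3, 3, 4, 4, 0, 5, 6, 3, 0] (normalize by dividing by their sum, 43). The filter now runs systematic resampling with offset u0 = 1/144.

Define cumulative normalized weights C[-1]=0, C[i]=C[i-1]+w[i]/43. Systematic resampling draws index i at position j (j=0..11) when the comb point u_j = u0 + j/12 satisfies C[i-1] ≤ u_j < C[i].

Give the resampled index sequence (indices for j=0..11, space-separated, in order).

0 1 1 2 2 4 5 6 6 8 9 9

C = [3/43, 9/43, 15/43, 18/43, 21/43, 25/43, 29/43, 29/43, 34/43, 40/43, 1, 1]
j=0: u_0=1/144 ∈ [0, 3/43) → index 0
j=1: u_1=13/144 ∈ [3/43, 9/43) → index 1
j=2: u_2=25/144 ∈ [3/43, 9/43) → index 1
j=3: u_3=37/144 ∈ [9/43, 15/43) → index 2
j=4: u_4=49/144 ∈ [9/43, 15/43) → index 2
j=5: u_5=61/144 ∈ [18/43, 21/43) → index 4
j=6: u_6=73/144 ∈ [21/43, 25/43) → index 5
j=7: u_7=85/144 ∈ [25/43, 29/43) → index 6
j=8: u_8=97/144 ∈ [25/43, 29/43) → index 6
j=9: u_9=109/144 ∈ [29/43, 34/43) → index 8
j=10: u_10=121/144 ∈ [34/43, 40/43) → index 9
j=11: u_11=133/144 ∈ [34/43, 40/43) → index 9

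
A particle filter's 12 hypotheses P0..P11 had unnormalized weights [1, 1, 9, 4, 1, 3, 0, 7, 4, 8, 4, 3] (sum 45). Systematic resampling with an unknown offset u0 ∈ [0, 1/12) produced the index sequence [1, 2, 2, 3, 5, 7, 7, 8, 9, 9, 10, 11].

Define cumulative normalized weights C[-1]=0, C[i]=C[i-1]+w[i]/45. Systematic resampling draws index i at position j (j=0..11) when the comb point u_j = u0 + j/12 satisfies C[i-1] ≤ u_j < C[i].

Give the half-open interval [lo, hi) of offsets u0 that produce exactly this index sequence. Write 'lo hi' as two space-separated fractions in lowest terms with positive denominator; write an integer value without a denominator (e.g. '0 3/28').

C = [1/45, 2/45, 11/45, 1/3, 16/45, 19/45, 19/45, 26/45, 2/3, 38/45, 14/15, 1]
j=0 picked index 1: u0 ∈ [1/45, 2/45)
j=1 picked index 2: u0 ∈ [-7/180, 29/180)
j=2 picked index 2: u0 ∈ [-11/90, 7/90)
j=3 picked index 3: u0 ∈ [-1/180, 1/12)
j=4 picked index 5: u0 ∈ [1/45, 4/45)
j=5 picked index 7: u0 ∈ [1/180, 29/180)
j=6 picked index 7: u0 ∈ [-7/90, 7/90)
j=7 picked index 8: u0 ∈ [-1/180, 1/12)
j=8 picked index 9: u0 ∈ [0, 8/45)
j=9 picked index 9: u0 ∈ [-1/12, 17/180)
j=10 picked index 10: u0 ∈ [1/90, 1/10)
j=11 picked index 11: u0 ∈ [1/60, 1/12)
intersection: [1/45, 2/45)

1/45 2/45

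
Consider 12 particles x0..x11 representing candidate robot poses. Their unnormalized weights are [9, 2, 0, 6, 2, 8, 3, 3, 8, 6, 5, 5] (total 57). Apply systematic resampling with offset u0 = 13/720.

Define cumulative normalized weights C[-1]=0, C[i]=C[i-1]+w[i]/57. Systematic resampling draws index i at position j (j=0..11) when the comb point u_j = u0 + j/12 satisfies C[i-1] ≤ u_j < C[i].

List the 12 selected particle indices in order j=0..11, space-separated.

0 0 1 3 5 5 6 8 8 9 10 11

C = [3/19, 11/57, 11/57, 17/57, 1/3, 9/19, 10/19, 11/19, 41/57, 47/57, 52/57, 1]
j=0: u_0=13/720 ∈ [0, 3/19) → index 0
j=1: u_1=73/720 ∈ [0, 3/19) → index 0
j=2: u_2=133/720 ∈ [3/19, 11/57) → index 1
j=3: u_3=193/720 ∈ [11/57, 17/57) → index 3
j=4: u_4=253/720 ∈ [1/3, 9/19) → index 5
j=5: u_5=313/720 ∈ [1/3, 9/19) → index 5
j=6: u_6=373/720 ∈ [9/19, 10/19) → index 6
j=7: u_7=433/720 ∈ [11/19, 41/57) → index 8
j=8: u_8=493/720 ∈ [11/19, 41/57) → index 8
j=9: u_9=553/720 ∈ [41/57, 47/57) → index 9
j=10: u_10=613/720 ∈ [47/57, 52/57) → index 10
j=11: u_11=673/720 ∈ [52/57, 1) → index 11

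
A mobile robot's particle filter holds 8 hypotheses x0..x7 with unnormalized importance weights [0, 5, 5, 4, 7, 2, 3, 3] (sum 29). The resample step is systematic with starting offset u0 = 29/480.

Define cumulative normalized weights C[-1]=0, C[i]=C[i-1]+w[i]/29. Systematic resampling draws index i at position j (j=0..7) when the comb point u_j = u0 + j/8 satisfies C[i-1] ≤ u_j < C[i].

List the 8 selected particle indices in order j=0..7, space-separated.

1 2 2 3 4 4 6 7

C = [0, 5/29, 10/29, 14/29, 21/29, 23/29, 26/29, 1]
j=0: u_0=29/480 ∈ [0, 5/29) → index 1
j=1: u_1=89/480 ∈ [5/29, 10/29) → index 2
j=2: u_2=149/480 ∈ [5/29, 10/29) → index 2
j=3: u_3=209/480 ∈ [10/29, 14/29) → index 3
j=4: u_4=269/480 ∈ [14/29, 21/29) → index 4
j=5: u_5=329/480 ∈ [14/29, 21/29) → index 4
j=6: u_6=389/480 ∈ [23/29, 26/29) → index 6
j=7: u_7=449/480 ∈ [26/29, 1) → index 7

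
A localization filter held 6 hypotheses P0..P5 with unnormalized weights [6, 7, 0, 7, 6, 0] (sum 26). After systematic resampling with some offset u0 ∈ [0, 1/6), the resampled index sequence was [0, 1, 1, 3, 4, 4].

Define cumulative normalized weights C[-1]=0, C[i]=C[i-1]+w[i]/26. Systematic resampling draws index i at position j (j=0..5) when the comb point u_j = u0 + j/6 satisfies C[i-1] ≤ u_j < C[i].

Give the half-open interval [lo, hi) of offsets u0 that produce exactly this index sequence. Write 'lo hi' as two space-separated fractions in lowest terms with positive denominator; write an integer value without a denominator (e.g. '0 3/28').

4/39 1/6

C = [3/13, 1/2, 1/2, 10/13, 1, 1]
j=0 picked index 0: u0 ∈ [0, 3/13)
j=1 picked index 1: u0 ∈ [5/78, 1/3)
j=2 picked index 1: u0 ∈ [-4/39, 1/6)
j=3 picked index 3: u0 ∈ [0, 7/26)
j=4 picked index 4: u0 ∈ [4/39, 1/3)
j=5 picked index 4: u0 ∈ [-5/78, 1/6)
intersection: [4/39, 1/6)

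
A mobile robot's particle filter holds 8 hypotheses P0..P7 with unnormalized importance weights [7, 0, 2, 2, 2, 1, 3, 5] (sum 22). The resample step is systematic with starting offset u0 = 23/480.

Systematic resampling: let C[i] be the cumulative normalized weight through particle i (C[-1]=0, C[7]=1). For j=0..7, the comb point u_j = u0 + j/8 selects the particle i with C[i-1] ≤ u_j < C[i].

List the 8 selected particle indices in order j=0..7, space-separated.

C = [7/22, 7/22, 9/22, 1/2, 13/22, 7/11, 17/22, 1]
j=0: u_0=23/480 ∈ [0, 7/22) → index 0
j=1: u_1=83/480 ∈ [0, 7/22) → index 0
j=2: u_2=143/480 ∈ [0, 7/22) → index 0
j=3: u_3=203/480 ∈ [9/22, 1/2) → index 3
j=4: u_4=263/480 ∈ [1/2, 13/22) → index 4
j=5: u_5=323/480 ∈ [7/11, 17/22) → index 6
j=6: u_6=383/480 ∈ [17/22, 1) → index 7
j=7: u_7=443/480 ∈ [17/22, 1) → index 7

0 0 0 3 4 6 7 7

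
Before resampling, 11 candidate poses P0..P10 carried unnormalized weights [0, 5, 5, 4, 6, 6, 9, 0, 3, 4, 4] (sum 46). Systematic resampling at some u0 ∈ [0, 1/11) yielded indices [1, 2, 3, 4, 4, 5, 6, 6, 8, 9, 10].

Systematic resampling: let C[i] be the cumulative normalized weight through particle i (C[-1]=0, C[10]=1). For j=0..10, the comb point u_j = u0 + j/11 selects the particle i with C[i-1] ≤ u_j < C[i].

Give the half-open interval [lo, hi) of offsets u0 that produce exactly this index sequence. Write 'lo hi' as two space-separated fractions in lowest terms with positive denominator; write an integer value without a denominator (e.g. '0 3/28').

9/253 18/253

C = [0, 5/46, 5/23, 7/23, 10/23, 13/23, 35/46, 35/46, 19/23, 21/23, 1]
j=0 picked index 1: u0 ∈ [0, 5/46)
j=1 picked index 2: u0 ∈ [9/506, 32/253)
j=2 picked index 3: u0 ∈ [9/253, 31/253)
j=3 picked index 4: u0 ∈ [8/253, 41/253)
j=4 picked index 4: u0 ∈ [-15/253, 18/253)
j=5 picked index 5: u0 ∈ [-5/253, 28/253)
j=6 picked index 6: u0 ∈ [5/253, 109/506)
j=7 picked index 6: u0 ∈ [-18/253, 63/506)
j=8 picked index 8: u0 ∈ [17/506, 25/253)
j=9 picked index 9: u0 ∈ [2/253, 24/253)
j=10 picked index 10: u0 ∈ [1/253, 1/11)
intersection: [9/253, 18/253)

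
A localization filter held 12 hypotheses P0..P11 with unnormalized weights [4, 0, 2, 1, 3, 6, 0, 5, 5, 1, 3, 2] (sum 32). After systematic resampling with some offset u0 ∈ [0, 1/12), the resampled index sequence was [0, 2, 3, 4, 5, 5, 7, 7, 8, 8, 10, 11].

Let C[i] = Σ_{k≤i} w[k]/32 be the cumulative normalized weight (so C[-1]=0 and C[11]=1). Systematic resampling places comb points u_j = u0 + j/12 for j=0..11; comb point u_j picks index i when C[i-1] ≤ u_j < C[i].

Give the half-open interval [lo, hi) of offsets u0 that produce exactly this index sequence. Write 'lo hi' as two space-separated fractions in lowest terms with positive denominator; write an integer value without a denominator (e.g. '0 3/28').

1/24 5/96

C = [1/8, 1/8, 3/16, 7/32, 5/16, 1/2, 1/2, 21/32, 13/16, 27/32, 15/16, 1]
j=0 picked index 0: u0 ∈ [0, 1/8)
j=1 picked index 2: u0 ∈ [1/24, 5/48)
j=2 picked index 3: u0 ∈ [1/48, 5/96)
j=3 picked index 4: u0 ∈ [-1/32, 1/16)
j=4 picked index 5: u0 ∈ [-1/48, 1/6)
j=5 picked index 5: u0 ∈ [-5/48, 1/12)
j=6 picked index 7: u0 ∈ [0, 5/32)
j=7 picked index 7: u0 ∈ [-1/12, 7/96)
j=8 picked index 8: u0 ∈ [-1/96, 7/48)
j=9 picked index 8: u0 ∈ [-3/32, 1/16)
j=10 picked index 10: u0 ∈ [1/96, 5/48)
j=11 picked index 11: u0 ∈ [1/48, 1/12)
intersection: [1/24, 5/96)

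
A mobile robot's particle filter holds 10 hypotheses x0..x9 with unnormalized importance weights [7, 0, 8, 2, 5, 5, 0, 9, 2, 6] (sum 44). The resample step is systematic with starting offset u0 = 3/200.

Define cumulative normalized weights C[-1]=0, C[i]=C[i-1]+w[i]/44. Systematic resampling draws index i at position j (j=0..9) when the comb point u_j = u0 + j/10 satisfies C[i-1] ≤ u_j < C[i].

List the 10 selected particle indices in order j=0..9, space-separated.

C = [7/44, 7/44, 15/44, 17/44, 1/2, 27/44, 27/44, 9/11, 19/22, 1]
j=0: u_0=3/200 ∈ [0, 7/44) → index 0
j=1: u_1=23/200 ∈ [0, 7/44) → index 0
j=2: u_2=43/200 ∈ [7/44, 15/44) → index 2
j=3: u_3=63/200 ∈ [7/44, 15/44) → index 2
j=4: u_4=83/200 ∈ [17/44, 1/2) → index 4
j=5: u_5=103/200 ∈ [1/2, 27/44) → index 5
j=6: u_6=123/200 ∈ [27/44, 9/11) → index 7
j=7: u_7=143/200 ∈ [27/44, 9/11) → index 7
j=8: u_8=163/200 ∈ [27/44, 9/11) → index 7
j=9: u_9=183/200 ∈ [19/22, 1) → index 9

0 0 2 2 4 5 7 7 7 9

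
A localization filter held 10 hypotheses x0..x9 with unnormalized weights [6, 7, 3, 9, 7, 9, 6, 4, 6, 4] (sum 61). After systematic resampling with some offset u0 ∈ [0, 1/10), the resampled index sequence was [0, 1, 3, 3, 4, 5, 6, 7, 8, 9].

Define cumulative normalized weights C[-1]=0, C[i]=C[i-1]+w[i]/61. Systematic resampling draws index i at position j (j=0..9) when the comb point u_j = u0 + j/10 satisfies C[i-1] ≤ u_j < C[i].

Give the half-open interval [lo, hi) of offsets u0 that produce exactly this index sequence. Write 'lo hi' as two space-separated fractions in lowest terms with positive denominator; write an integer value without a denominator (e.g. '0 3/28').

22/305 6/61

C = [6/61, 13/61, 16/61, 25/61, 32/61, 41/61, 47/61, 51/61, 57/61, 1]
j=0 picked index 0: u0 ∈ [0, 6/61)
j=1 picked index 1: u0 ∈ [-1/610, 69/610)
j=2 picked index 3: u0 ∈ [19/305, 64/305)
j=3 picked index 3: u0 ∈ [-23/610, 67/610)
j=4 picked index 4: u0 ∈ [3/305, 38/305)
j=5 picked index 5: u0 ∈ [3/122, 21/122)
j=6 picked index 6: u0 ∈ [22/305, 52/305)
j=7 picked index 7: u0 ∈ [43/610, 83/610)
j=8 picked index 8: u0 ∈ [11/305, 41/305)
j=9 picked index 9: u0 ∈ [21/610, 1/10)
intersection: [22/305, 6/61)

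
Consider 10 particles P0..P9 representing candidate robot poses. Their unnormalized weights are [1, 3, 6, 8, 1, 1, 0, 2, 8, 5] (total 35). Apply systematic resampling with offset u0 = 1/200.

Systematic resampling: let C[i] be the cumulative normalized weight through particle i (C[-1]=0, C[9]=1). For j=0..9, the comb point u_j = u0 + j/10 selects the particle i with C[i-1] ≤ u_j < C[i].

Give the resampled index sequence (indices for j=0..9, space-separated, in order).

0 1 2 3 3 3 7 8 8 9

C = [1/35, 4/35, 2/7, 18/35, 19/35, 4/7, 4/7, 22/35, 6/7, 1]
j=0: u_0=1/200 ∈ [0, 1/35) → index 0
j=1: u_1=21/200 ∈ [1/35, 4/35) → index 1
j=2: u_2=41/200 ∈ [4/35, 2/7) → index 2
j=3: u_3=61/200 ∈ [2/7, 18/35) → index 3
j=4: u_4=81/200 ∈ [2/7, 18/35) → index 3
j=5: u_5=101/200 ∈ [2/7, 18/35) → index 3
j=6: u_6=121/200 ∈ [4/7, 22/35) → index 7
j=7: u_7=141/200 ∈ [22/35, 6/7) → index 8
j=8: u_8=161/200 ∈ [22/35, 6/7) → index 8
j=9: u_9=181/200 ∈ [6/7, 1) → index 9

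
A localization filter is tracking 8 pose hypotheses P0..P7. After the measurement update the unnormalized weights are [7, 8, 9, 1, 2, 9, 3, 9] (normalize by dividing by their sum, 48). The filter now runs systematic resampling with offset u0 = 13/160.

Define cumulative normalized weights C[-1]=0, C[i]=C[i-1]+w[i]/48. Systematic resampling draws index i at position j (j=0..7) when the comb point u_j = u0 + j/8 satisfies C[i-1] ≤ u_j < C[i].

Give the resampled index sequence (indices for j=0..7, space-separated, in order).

C = [7/48, 5/16, 1/2, 25/48, 9/16, 3/4, 13/16, 1]
j=0: u_0=13/160 ∈ [0, 7/48) → index 0
j=1: u_1=33/160 ∈ [7/48, 5/16) → index 1
j=2: u_2=53/160 ∈ [5/16, 1/2) → index 2
j=3: u_3=73/160 ∈ [5/16, 1/2) → index 2
j=4: u_4=93/160 ∈ [9/16, 3/4) → index 5
j=5: u_5=113/160 ∈ [9/16, 3/4) → index 5
j=6: u_6=133/160 ∈ [13/16, 1) → index 7
j=7: u_7=153/160 ∈ [13/16, 1) → index 7

0 1 2 2 5 5 7 7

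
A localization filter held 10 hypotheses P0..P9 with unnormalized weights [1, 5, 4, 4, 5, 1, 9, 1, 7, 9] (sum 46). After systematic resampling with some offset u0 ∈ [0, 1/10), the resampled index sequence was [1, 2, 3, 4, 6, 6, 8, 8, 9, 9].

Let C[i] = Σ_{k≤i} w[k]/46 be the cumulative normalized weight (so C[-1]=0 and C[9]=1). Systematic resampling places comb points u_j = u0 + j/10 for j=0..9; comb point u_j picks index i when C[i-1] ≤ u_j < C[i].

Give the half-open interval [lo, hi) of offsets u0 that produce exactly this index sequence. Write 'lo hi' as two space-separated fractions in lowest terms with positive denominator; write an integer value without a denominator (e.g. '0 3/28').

6/115 1/10

C = [1/46, 3/23, 5/23, 7/23, 19/46, 10/23, 29/46, 15/23, 37/46, 1]
j=0 picked index 1: u0 ∈ [1/46, 3/23)
j=1 picked index 2: u0 ∈ [7/230, 27/230)
j=2 picked index 3: u0 ∈ [2/115, 12/115)
j=3 picked index 4: u0 ∈ [1/230, 13/115)
j=4 picked index 6: u0 ∈ [4/115, 53/230)
j=5 picked index 6: u0 ∈ [-3/46, 3/23)
j=6 picked index 8: u0 ∈ [6/115, 47/230)
j=7 picked index 8: u0 ∈ [-11/230, 12/115)
j=8 picked index 9: u0 ∈ [1/230, 1/5)
j=9 picked index 9: u0 ∈ [-11/115, 1/10)
intersection: [6/115, 1/10)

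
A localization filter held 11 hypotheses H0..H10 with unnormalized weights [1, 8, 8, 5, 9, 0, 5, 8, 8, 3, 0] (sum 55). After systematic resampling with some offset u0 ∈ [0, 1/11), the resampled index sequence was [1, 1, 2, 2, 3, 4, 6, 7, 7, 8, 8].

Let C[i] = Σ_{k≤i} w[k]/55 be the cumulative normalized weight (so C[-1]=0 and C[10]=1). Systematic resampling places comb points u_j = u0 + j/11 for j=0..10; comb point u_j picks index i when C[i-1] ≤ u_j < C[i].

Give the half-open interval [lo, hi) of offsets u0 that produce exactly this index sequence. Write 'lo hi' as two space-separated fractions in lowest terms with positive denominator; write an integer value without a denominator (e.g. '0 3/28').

C = [1/55, 9/55, 17/55, 2/5, 31/55, 31/55, 36/55, 4/5, 52/55, 1, 1]
j=0 picked index 1: u0 ∈ [1/55, 9/55)
j=1 picked index 1: u0 ∈ [-4/55, 4/55)
j=2 picked index 2: u0 ∈ [-1/55, 7/55)
j=3 picked index 2: u0 ∈ [-6/55, 2/55)
j=4 picked index 3: u0 ∈ [-3/55, 2/55)
j=5 picked index 4: u0 ∈ [-3/55, 6/55)
j=6 picked index 6: u0 ∈ [1/55, 6/55)
j=7 picked index 7: u0 ∈ [1/55, 9/55)
j=8 picked index 7: u0 ∈ [-4/55, 4/55)
j=9 picked index 8: u0 ∈ [-1/55, 7/55)
j=10 picked index 8: u0 ∈ [-6/55, 2/55)
intersection: [1/55, 2/55)

1/55 2/55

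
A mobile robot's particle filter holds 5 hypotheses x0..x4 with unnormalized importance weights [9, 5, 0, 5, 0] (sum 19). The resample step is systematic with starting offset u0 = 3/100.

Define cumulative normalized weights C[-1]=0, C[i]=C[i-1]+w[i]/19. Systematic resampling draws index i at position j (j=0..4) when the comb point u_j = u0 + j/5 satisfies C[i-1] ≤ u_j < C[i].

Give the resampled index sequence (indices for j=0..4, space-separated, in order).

C = [9/19, 14/19, 14/19, 1, 1]
j=0: u_0=3/100 ∈ [0, 9/19) → index 0
j=1: u_1=23/100 ∈ [0, 9/19) → index 0
j=2: u_2=43/100 ∈ [0, 9/19) → index 0
j=3: u_3=63/100 ∈ [9/19, 14/19) → index 1
j=4: u_4=83/100 ∈ [14/19, 1) → index 3

0 0 0 1 3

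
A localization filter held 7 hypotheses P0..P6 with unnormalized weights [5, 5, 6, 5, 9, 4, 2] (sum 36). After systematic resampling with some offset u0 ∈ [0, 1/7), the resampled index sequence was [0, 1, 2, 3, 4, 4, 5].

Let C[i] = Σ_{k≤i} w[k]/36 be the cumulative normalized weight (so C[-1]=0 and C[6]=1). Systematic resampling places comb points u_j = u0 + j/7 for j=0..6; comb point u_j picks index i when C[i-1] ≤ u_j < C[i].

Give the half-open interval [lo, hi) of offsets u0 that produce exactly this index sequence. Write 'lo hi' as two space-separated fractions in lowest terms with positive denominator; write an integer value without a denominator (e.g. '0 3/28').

1/63 11/126

C = [5/36, 5/18, 4/9, 7/12, 5/6, 17/18, 1]
j=0 picked index 0: u0 ∈ [0, 5/36)
j=1 picked index 1: u0 ∈ [-1/252, 17/126)
j=2 picked index 2: u0 ∈ [-1/126, 10/63)
j=3 picked index 3: u0 ∈ [1/63, 13/84)
j=4 picked index 4: u0 ∈ [1/84, 11/42)
j=5 picked index 4: u0 ∈ [-11/84, 5/42)
j=6 picked index 5: u0 ∈ [-1/42, 11/126)
intersection: [1/63, 11/126)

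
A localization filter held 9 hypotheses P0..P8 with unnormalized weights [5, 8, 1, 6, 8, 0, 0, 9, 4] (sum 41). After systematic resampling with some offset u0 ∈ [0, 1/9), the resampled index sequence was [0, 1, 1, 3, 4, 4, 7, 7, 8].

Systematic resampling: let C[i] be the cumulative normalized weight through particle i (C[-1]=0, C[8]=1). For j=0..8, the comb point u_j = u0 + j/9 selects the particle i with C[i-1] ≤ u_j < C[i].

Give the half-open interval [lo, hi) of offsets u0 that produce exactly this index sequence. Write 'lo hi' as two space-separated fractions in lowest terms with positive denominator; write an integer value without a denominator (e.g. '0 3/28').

C = [5/41, 13/41, 14/41, 20/41, 28/41, 28/41, 28/41, 37/41, 1]
j=0 picked index 0: u0 ∈ [0, 5/41)
j=1 picked index 1: u0 ∈ [4/369, 76/369)
j=2 picked index 1: u0 ∈ [-37/369, 35/369)
j=3 picked index 3: u0 ∈ [1/123, 19/123)
j=4 picked index 4: u0 ∈ [16/369, 88/369)
j=5 picked index 4: u0 ∈ [-25/369, 47/369)
j=6 picked index 7: u0 ∈ [2/123, 29/123)
j=7 picked index 7: u0 ∈ [-35/369, 46/369)
j=8 picked index 8: u0 ∈ [5/369, 1/9)
intersection: [16/369, 35/369)

16/369 35/369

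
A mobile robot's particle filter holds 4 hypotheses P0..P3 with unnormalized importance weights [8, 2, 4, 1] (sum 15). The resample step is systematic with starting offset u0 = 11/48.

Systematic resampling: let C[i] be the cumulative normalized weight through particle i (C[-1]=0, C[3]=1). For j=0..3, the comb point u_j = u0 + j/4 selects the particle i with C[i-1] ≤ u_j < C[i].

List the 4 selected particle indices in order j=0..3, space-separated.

C = [8/15, 2/3, 14/15, 1]
j=0: u_0=11/48 ∈ [0, 8/15) → index 0
j=1: u_1=23/48 ∈ [0, 8/15) → index 0
j=2: u_2=35/48 ∈ [2/3, 14/15) → index 2
j=3: u_3=47/48 ∈ [14/15, 1) → index 3

0 0 2 3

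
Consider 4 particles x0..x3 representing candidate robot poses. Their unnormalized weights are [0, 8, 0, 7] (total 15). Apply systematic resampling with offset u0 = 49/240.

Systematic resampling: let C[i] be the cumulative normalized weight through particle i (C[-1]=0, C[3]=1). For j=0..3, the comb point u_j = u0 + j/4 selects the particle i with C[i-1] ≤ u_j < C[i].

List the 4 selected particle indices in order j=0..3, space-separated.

C = [0, 8/15, 8/15, 1]
j=0: u_0=49/240 ∈ [0, 8/15) → index 1
j=1: u_1=109/240 ∈ [0, 8/15) → index 1
j=2: u_2=169/240 ∈ [8/15, 1) → index 3
j=3: u_3=229/240 ∈ [8/15, 1) → index 3

1 1 3 3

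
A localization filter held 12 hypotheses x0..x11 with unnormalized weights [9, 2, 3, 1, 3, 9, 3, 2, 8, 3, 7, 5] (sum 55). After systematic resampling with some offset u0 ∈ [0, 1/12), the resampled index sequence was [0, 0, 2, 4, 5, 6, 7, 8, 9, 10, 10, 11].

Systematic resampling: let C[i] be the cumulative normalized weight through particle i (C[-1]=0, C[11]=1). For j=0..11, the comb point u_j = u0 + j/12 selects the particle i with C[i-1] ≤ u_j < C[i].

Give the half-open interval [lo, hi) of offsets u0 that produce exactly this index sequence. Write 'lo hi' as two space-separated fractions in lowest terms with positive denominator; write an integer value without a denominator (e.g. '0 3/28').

C = [9/55, 1/5, 14/55, 3/11, 18/55, 27/55, 6/11, 32/55, 8/11, 43/55, 10/11, 1]
j=0 picked index 0: u0 ∈ [0, 9/55)
j=1 picked index 0: u0 ∈ [-1/12, 53/660)
j=2 picked index 2: u0 ∈ [1/30, 29/330)
j=3 picked index 4: u0 ∈ [1/44, 17/220)
j=4 picked index 5: u0 ∈ [-1/165, 26/165)
j=5 picked index 6: u0 ∈ [49/660, 17/132)
j=6 picked index 7: u0 ∈ [1/22, 9/110)
j=7 picked index 8: u0 ∈ [-1/660, 19/132)
j=8 picked index 9: u0 ∈ [2/33, 19/165)
j=9 picked index 10: u0 ∈ [7/220, 7/44)
j=10 picked index 10: u0 ∈ [-17/330, 5/66)
j=11 picked index 11: u0 ∈ [-1/132, 1/12)
intersection: [49/660, 5/66)

49/660 5/66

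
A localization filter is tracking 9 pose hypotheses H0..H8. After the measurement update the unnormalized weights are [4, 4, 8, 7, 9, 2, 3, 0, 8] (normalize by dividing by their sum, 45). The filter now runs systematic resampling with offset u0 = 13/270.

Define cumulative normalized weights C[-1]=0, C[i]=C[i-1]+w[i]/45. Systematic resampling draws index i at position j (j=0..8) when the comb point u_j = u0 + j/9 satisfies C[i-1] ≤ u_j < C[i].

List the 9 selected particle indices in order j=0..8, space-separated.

0 1 2 3 3 4 5 8 8

C = [4/45, 8/45, 16/45, 23/45, 32/45, 34/45, 37/45, 37/45, 1]
j=0: u_0=13/270 ∈ [0, 4/45) → index 0
j=1: u_1=43/270 ∈ [4/45, 8/45) → index 1
j=2: u_2=73/270 ∈ [8/45, 16/45) → index 2
j=3: u_3=103/270 ∈ [16/45, 23/45) → index 3
j=4: u_4=133/270 ∈ [16/45, 23/45) → index 3
j=5: u_5=163/270 ∈ [23/45, 32/45) → index 4
j=6: u_6=193/270 ∈ [32/45, 34/45) → index 5
j=7: u_7=223/270 ∈ [37/45, 1) → index 8
j=8: u_8=253/270 ∈ [37/45, 1) → index 8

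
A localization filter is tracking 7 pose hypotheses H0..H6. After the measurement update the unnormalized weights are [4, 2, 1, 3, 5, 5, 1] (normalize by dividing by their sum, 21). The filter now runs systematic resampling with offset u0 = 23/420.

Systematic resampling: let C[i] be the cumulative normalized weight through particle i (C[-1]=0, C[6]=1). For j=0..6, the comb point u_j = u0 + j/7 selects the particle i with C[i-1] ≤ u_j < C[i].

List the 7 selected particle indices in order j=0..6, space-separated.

C = [4/21, 2/7, 1/3, 10/21, 5/7, 20/21, 1]
j=0: u_0=23/420 ∈ [0, 4/21) → index 0
j=1: u_1=83/420 ∈ [4/21, 2/7) → index 1
j=2: u_2=143/420 ∈ [1/3, 10/21) → index 3
j=3: u_3=29/60 ∈ [10/21, 5/7) → index 4
j=4: u_4=263/420 ∈ [10/21, 5/7) → index 4
j=5: u_5=323/420 ∈ [5/7, 20/21) → index 5
j=6: u_6=383/420 ∈ [5/7, 20/21) → index 5

0 1 3 4 4 5 5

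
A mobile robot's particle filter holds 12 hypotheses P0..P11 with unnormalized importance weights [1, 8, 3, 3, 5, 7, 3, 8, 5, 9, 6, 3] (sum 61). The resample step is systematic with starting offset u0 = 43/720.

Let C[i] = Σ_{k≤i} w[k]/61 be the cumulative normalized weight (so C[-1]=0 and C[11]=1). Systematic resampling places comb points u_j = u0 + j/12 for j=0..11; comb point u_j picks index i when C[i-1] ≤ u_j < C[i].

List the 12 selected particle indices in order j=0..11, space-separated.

C = [1/61, 9/61, 12/61, 15/61, 20/61, 27/61, 30/61, 38/61, 43/61, 52/61, 58/61, 1]
j=0: u_0=43/720 ∈ [1/61, 9/61) → index 1
j=1: u_1=103/720 ∈ [1/61, 9/61) → index 1
j=2: u_2=163/720 ∈ [12/61, 15/61) → index 3
j=3: u_3=223/720 ∈ [15/61, 20/61) → index 4
j=4: u_4=283/720 ∈ [20/61, 27/61) → index 5
j=5: u_5=343/720 ∈ [27/61, 30/61) → index 6
j=6: u_6=403/720 ∈ [30/61, 38/61) → index 7
j=7: u_7=463/720 ∈ [38/61, 43/61) → index 8
j=8: u_8=523/720 ∈ [43/61, 52/61) → index 9
j=9: u_9=583/720 ∈ [43/61, 52/61) → index 9
j=10: u_10=643/720 ∈ [52/61, 58/61) → index 10
j=11: u_11=703/720 ∈ [58/61, 1) → index 11

1 1 3 4 5 6 7 8 9 9 10 11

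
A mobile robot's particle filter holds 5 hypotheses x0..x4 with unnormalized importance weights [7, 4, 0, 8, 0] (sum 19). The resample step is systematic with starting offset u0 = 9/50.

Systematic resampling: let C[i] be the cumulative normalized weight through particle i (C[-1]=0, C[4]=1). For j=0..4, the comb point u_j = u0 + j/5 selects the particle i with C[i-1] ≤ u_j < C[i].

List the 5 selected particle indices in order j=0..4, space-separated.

C = [7/19, 11/19, 11/19, 1, 1]
j=0: u_0=9/50 ∈ [0, 7/19) → index 0
j=1: u_1=19/50 ∈ [7/19, 11/19) → index 1
j=2: u_2=29/50 ∈ [11/19, 1) → index 3
j=3: u_3=39/50 ∈ [11/19, 1) → index 3
j=4: u_4=49/50 ∈ [11/19, 1) → index 3

0 1 3 3 3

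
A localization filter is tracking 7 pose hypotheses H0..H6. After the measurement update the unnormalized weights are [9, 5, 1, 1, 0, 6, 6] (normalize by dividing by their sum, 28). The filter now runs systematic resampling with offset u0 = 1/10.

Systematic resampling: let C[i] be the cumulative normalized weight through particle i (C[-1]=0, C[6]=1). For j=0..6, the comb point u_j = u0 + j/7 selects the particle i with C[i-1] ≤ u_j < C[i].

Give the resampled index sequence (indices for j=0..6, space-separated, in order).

0 0 1 2 5 6 6

C = [9/28, 1/2, 15/28, 4/7, 4/7, 11/14, 1]
j=0: u_0=1/10 ∈ [0, 9/28) → index 0
j=1: u_1=17/70 ∈ [0, 9/28) → index 0
j=2: u_2=27/70 ∈ [9/28, 1/2) → index 1
j=3: u_3=37/70 ∈ [1/2, 15/28) → index 2
j=4: u_4=47/70 ∈ [4/7, 11/14) → index 5
j=5: u_5=57/70 ∈ [11/14, 1) → index 6
j=6: u_6=67/70 ∈ [11/14, 1) → index 6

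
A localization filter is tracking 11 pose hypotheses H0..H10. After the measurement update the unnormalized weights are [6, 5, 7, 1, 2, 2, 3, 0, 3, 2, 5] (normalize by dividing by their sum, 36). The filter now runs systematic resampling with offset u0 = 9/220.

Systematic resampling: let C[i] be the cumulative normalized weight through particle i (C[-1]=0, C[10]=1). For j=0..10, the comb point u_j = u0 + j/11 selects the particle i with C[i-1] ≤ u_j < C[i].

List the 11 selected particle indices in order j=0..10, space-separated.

C = [1/6, 11/36, 1/2, 19/36, 7/12, 23/36, 13/18, 13/18, 29/36, 31/36, 1]
j=0: u_0=9/220 ∈ [0, 1/6) → index 0
j=1: u_1=29/220 ∈ [0, 1/6) → index 0
j=2: u_2=49/220 ∈ [1/6, 11/36) → index 1
j=3: u_3=69/220 ∈ [11/36, 1/2) → index 2
j=4: u_4=89/220 ∈ [11/36, 1/2) → index 2
j=5: u_5=109/220 ∈ [11/36, 1/2) → index 2
j=6: u_6=129/220 ∈ [7/12, 23/36) → index 5
j=7: u_7=149/220 ∈ [23/36, 13/18) → index 6
j=8: u_8=169/220 ∈ [13/18, 29/36) → index 8
j=9: u_9=189/220 ∈ [29/36, 31/36) → index 9
j=10: u_10=19/20 ∈ [31/36, 1) → index 10

0 0 1 2 2 2 5 6 8 9 10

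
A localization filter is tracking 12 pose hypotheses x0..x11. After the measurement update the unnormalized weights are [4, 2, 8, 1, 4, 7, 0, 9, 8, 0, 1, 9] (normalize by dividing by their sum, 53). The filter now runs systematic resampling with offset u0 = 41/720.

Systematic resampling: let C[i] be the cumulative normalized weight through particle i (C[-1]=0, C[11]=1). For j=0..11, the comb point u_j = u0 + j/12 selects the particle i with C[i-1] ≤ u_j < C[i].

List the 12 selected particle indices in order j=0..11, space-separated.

0 2 2 4 5 5 7 7 8 8 11 11

C = [4/53, 6/53, 14/53, 15/53, 19/53, 26/53, 26/53, 35/53, 43/53, 43/53, 44/53, 1]
j=0: u_0=41/720 ∈ [0, 4/53) → index 0
j=1: u_1=101/720 ∈ [6/53, 14/53) → index 2
j=2: u_2=161/720 ∈ [6/53, 14/53) → index 2
j=3: u_3=221/720 ∈ [15/53, 19/53) → index 4
j=4: u_4=281/720 ∈ [19/53, 26/53) → index 5
j=5: u_5=341/720 ∈ [19/53, 26/53) → index 5
j=6: u_6=401/720 ∈ [26/53, 35/53) → index 7
j=7: u_7=461/720 ∈ [26/53, 35/53) → index 7
j=8: u_8=521/720 ∈ [35/53, 43/53) → index 8
j=9: u_9=581/720 ∈ [35/53, 43/53) → index 8
j=10: u_10=641/720 ∈ [44/53, 1) → index 11
j=11: u_11=701/720 ∈ [44/53, 1) → index 11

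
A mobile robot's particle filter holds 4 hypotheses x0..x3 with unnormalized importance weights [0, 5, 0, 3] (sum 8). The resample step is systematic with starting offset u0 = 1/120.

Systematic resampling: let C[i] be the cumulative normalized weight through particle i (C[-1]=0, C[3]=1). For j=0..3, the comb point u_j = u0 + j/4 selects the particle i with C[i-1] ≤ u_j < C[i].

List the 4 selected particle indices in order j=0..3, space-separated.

C = [0, 5/8, 5/8, 1]
j=0: u_0=1/120 ∈ [0, 5/8) → index 1
j=1: u_1=31/120 ∈ [0, 5/8) → index 1
j=2: u_2=61/120 ∈ [0, 5/8) → index 1
j=3: u_3=91/120 ∈ [5/8, 1) → index 3

1 1 1 3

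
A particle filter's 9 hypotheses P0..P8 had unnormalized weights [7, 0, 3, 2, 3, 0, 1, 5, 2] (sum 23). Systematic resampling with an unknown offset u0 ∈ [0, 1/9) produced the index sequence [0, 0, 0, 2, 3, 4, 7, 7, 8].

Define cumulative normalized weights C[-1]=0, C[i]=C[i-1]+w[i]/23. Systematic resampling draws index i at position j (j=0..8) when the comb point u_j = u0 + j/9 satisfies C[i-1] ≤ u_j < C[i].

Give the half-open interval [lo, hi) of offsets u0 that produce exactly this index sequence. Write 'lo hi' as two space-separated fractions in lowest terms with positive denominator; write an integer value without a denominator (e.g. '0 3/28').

2/69 16/207

C = [7/23, 7/23, 10/23, 12/23, 15/23, 15/23, 16/23, 21/23, 1]
j=0 picked index 0: u0 ∈ [0, 7/23)
j=1 picked index 0: u0 ∈ [-1/9, 40/207)
j=2 picked index 0: u0 ∈ [-2/9, 17/207)
j=3 picked index 2: u0 ∈ [-2/69, 7/69)
j=4 picked index 3: u0 ∈ [-2/207, 16/207)
j=5 picked index 4: u0 ∈ [-7/207, 20/207)
j=6 picked index 7: u0 ∈ [2/69, 17/69)
j=7 picked index 7: u0 ∈ [-17/207, 28/207)
j=8 picked index 8: u0 ∈ [5/207, 1/9)
intersection: [2/69, 16/207)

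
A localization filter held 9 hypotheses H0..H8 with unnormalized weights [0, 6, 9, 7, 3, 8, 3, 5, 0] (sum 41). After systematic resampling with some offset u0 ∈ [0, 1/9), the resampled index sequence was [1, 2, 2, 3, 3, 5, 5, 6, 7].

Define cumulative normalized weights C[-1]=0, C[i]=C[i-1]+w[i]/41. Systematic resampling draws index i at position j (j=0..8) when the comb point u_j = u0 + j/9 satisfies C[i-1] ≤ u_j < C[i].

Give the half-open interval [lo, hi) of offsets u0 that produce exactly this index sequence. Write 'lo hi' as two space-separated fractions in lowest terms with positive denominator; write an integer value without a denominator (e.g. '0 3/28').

C = [0, 6/41, 15/41, 22/41, 25/41, 33/41, 36/41, 1, 1]
j=0 picked index 1: u0 ∈ [0, 6/41)
j=1 picked index 2: u0 ∈ [13/369, 94/369)
j=2 picked index 2: u0 ∈ [-28/369, 53/369)
j=3 picked index 3: u0 ∈ [4/123, 25/123)
j=4 picked index 3: u0 ∈ [-29/369, 34/369)
j=5 picked index 5: u0 ∈ [20/369, 92/369)
j=6 picked index 5: u0 ∈ [-7/123, 17/123)
j=7 picked index 6: u0 ∈ [10/369, 37/369)
j=8 picked index 7: u0 ∈ [-4/369, 1/9)
intersection: [20/369, 34/369)

20/369 34/369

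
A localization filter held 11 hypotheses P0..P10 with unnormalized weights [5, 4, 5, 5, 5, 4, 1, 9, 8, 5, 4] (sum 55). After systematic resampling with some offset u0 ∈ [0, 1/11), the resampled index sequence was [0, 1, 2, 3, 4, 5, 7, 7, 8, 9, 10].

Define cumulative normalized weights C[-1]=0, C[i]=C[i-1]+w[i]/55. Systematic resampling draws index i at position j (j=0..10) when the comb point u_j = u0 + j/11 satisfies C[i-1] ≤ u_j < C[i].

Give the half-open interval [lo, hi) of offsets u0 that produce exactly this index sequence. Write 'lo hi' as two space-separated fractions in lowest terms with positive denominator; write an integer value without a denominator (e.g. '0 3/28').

C = [1/11, 9/55, 14/55, 19/55, 24/55, 28/55, 29/55, 38/55, 46/55, 51/55, 1]
j=0 picked index 0: u0 ∈ [0, 1/11)
j=1 picked index 1: u0 ∈ [0, 4/55)
j=2 picked index 2: u0 ∈ [-1/55, 4/55)
j=3 picked index 3: u0 ∈ [-1/55, 4/55)
j=4 picked index 4: u0 ∈ [-1/55, 4/55)
j=5 picked index 5: u0 ∈ [-1/55, 3/55)
j=6 picked index 7: u0 ∈ [-1/55, 8/55)
j=7 picked index 7: u0 ∈ [-6/55, 3/55)
j=8 picked index 8: u0 ∈ [-2/55, 6/55)
j=9 picked index 9: u0 ∈ [1/55, 6/55)
j=10 picked index 10: u0 ∈ [1/55, 1/11)
intersection: [1/55, 3/55)

1/55 3/55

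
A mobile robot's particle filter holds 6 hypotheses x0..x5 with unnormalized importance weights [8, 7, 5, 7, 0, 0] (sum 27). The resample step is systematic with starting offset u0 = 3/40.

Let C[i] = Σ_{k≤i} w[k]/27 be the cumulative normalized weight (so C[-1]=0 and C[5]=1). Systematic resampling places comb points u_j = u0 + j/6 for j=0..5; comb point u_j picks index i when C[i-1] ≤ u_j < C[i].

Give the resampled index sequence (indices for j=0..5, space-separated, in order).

C = [8/27, 5/9, 20/27, 1, 1, 1]
j=0: u_0=3/40 ∈ [0, 8/27) → index 0
j=1: u_1=29/120 ∈ [0, 8/27) → index 0
j=2: u_2=49/120 ∈ [8/27, 5/9) → index 1
j=3: u_3=23/40 ∈ [5/9, 20/27) → index 2
j=4: u_4=89/120 ∈ [20/27, 1) → index 3
j=5: u_5=109/120 ∈ [20/27, 1) → index 3

0 0 1 2 3 3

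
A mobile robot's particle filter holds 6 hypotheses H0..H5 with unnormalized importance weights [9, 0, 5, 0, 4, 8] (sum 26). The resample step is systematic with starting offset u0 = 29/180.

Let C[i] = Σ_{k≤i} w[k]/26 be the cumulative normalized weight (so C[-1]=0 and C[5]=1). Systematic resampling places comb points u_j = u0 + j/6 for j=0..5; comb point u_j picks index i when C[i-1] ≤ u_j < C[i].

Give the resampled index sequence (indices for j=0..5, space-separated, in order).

C = [9/26, 9/26, 7/13, 7/13, 9/13, 1]
j=0: u_0=29/180 ∈ [0, 9/26) → index 0
j=1: u_1=59/180 ∈ [0, 9/26) → index 0
j=2: u_2=89/180 ∈ [9/26, 7/13) → index 2
j=3: u_3=119/180 ∈ [7/13, 9/13) → index 4
j=4: u_4=149/180 ∈ [9/13, 1) → index 5
j=5: u_5=179/180 ∈ [9/13, 1) → index 5

0 0 2 4 5 5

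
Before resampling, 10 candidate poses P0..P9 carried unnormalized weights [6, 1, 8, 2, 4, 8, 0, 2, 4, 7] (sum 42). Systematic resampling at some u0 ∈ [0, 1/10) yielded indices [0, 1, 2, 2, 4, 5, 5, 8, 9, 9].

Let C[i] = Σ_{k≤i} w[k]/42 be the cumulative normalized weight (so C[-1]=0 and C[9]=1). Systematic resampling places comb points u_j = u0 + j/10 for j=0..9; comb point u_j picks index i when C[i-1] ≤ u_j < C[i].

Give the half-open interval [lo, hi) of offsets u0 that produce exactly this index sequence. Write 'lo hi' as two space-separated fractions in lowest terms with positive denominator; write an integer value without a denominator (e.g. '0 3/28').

C = [1/7, 1/6, 5/14, 17/42, 1/2, 29/42, 29/42, 31/42, 5/6, 1]
j=0 picked index 0: u0 ∈ [0, 1/7)
j=1 picked index 1: u0 ∈ [3/70, 1/15)
j=2 picked index 2: u0 ∈ [-1/30, 11/70)
j=3 picked index 2: u0 ∈ [-2/15, 2/35)
j=4 picked index 4: u0 ∈ [1/210, 1/10)
j=5 picked index 5: u0 ∈ [0, 4/21)
j=6 picked index 5: u0 ∈ [-1/10, 19/210)
j=7 picked index 8: u0 ∈ [4/105, 2/15)
j=8 picked index 9: u0 ∈ [1/30, 1/5)
j=9 picked index 9: u0 ∈ [-1/15, 1/10)
intersection: [3/70, 2/35)

3/70 2/35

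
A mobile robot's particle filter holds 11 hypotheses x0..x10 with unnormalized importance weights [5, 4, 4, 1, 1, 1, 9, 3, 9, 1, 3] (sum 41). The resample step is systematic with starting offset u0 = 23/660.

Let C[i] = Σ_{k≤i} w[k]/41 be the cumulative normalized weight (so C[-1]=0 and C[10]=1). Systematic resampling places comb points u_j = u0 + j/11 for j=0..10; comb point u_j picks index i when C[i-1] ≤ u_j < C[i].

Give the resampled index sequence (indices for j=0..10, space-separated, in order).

C = [5/41, 9/41, 13/41, 14/41, 15/41, 16/41, 25/41, 28/41, 37/41, 38/41, 1]
j=0: u_0=23/660 ∈ [0, 5/41) → index 0
j=1: u_1=83/660 ∈ [5/41, 9/41) → index 1
j=2: u_2=13/60 ∈ [5/41, 9/41) → index 1
j=3: u_3=203/660 ∈ [9/41, 13/41) → index 2
j=4: u_4=263/660 ∈ [16/41, 25/41) → index 6
j=5: u_5=323/660 ∈ [16/41, 25/41) → index 6
j=6: u_6=383/660 ∈ [16/41, 25/41) → index 6
j=7: u_7=443/660 ∈ [25/41, 28/41) → index 7
j=8: u_8=503/660 ∈ [28/41, 37/41) → index 8
j=9: u_9=563/660 ∈ [28/41, 37/41) → index 8
j=10: u_10=623/660 ∈ [38/41, 1) → index 10

0 1 1 2 6 6 6 7 8 8 10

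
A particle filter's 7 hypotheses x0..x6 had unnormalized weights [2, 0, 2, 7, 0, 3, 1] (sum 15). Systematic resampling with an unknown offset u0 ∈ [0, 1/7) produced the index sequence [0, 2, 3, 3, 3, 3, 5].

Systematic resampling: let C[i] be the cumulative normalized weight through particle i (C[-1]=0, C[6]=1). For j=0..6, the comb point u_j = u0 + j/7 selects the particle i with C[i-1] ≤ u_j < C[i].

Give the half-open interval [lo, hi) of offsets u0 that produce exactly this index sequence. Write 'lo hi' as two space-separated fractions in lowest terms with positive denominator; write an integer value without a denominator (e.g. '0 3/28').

C = [2/15, 2/15, 4/15, 11/15, 11/15, 14/15, 1]
j=0 picked index 0: u0 ∈ [0, 2/15)
j=1 picked index 2: u0 ∈ [-1/105, 13/105)
j=2 picked index 3: u0 ∈ [-2/105, 47/105)
j=3 picked index 3: u0 ∈ [-17/105, 32/105)
j=4 picked index 3: u0 ∈ [-32/105, 17/105)
j=5 picked index 3: u0 ∈ [-47/105, 2/105)
j=6 picked index 5: u0 ∈ [-13/105, 8/105)
intersection: [0, 2/105)

0 2/105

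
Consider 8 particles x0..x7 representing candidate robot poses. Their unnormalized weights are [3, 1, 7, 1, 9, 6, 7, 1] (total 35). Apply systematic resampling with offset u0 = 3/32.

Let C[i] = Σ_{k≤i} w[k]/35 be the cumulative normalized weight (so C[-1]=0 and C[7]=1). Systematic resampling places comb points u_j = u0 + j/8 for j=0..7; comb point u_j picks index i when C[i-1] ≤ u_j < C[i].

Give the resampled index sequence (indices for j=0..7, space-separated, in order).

C = [3/35, 4/35, 11/35, 12/35, 3/5, 27/35, 34/35, 1]
j=0: u_0=3/32 ∈ [3/35, 4/35) → index 1
j=1: u_1=7/32 ∈ [4/35, 11/35) → index 2
j=2: u_2=11/32 ∈ [12/35, 3/5) → index 4
j=3: u_3=15/32 ∈ [12/35, 3/5) → index 4
j=4: u_4=19/32 ∈ [12/35, 3/5) → index 4
j=5: u_5=23/32 ∈ [3/5, 27/35) → index 5
j=6: u_6=27/32 ∈ [27/35, 34/35) → index 6
j=7: u_7=31/32 ∈ [27/35, 34/35) → index 6

1 2 4 4 4 5 6 6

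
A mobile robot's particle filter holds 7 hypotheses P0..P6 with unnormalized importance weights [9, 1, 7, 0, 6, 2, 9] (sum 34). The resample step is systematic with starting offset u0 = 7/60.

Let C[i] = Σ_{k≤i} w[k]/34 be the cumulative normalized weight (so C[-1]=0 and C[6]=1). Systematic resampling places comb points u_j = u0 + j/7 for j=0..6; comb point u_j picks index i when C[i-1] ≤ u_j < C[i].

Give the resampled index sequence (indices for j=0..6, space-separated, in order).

C = [9/34, 5/17, 1/2, 1/2, 23/34, 25/34, 1]
j=0: u_0=7/60 ∈ [0, 9/34) → index 0
j=1: u_1=109/420 ∈ [0, 9/34) → index 0
j=2: u_2=169/420 ∈ [5/17, 1/2) → index 2
j=3: u_3=229/420 ∈ [1/2, 23/34) → index 4
j=4: u_4=289/420 ∈ [23/34, 25/34) → index 5
j=5: u_5=349/420 ∈ [25/34, 1) → index 6
j=6: u_6=409/420 ∈ [25/34, 1) → index 6

0 0 2 4 5 6 6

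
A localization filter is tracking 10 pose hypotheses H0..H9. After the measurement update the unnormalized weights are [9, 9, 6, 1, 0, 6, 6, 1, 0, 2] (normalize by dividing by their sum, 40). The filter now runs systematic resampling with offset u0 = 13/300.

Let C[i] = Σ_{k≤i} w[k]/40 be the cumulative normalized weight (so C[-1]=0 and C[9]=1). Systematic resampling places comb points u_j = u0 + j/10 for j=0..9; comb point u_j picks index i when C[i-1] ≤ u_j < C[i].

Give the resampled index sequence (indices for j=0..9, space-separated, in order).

0 0 1 1 1 2 5 5 6 7

C = [9/40, 9/20, 3/5, 5/8, 5/8, 31/40, 37/40, 19/20, 19/20, 1]
j=0: u_0=13/300 ∈ [0, 9/40) → index 0
j=1: u_1=43/300 ∈ [0, 9/40) → index 0
j=2: u_2=73/300 ∈ [9/40, 9/20) → index 1
j=3: u_3=103/300 ∈ [9/40, 9/20) → index 1
j=4: u_4=133/300 ∈ [9/40, 9/20) → index 1
j=5: u_5=163/300 ∈ [9/20, 3/5) → index 2
j=6: u_6=193/300 ∈ [5/8, 31/40) → index 5
j=7: u_7=223/300 ∈ [5/8, 31/40) → index 5
j=8: u_8=253/300 ∈ [31/40, 37/40) → index 6
j=9: u_9=283/300 ∈ [37/40, 19/20) → index 7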